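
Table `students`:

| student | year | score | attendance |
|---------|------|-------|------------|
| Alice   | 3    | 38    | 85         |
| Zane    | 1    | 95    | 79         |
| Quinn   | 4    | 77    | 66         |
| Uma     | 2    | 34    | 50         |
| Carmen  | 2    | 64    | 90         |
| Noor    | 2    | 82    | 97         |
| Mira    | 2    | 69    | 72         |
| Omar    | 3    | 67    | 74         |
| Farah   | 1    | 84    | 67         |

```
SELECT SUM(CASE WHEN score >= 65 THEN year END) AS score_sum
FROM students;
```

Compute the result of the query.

13

student=Alice: ✗
student=Zane: ✓ → 1
student=Quinn: ✓ → 4
student=Uma: ✗
student=Carmen: ✗
student=Noor: ✓ → 2
student=Mira: ✓ → 2
student=Omar: ✓ → 3
student=Farah: ✓ → 1
score_sum = 1 + 4 + 2 + 2 + 3 + 1 = 13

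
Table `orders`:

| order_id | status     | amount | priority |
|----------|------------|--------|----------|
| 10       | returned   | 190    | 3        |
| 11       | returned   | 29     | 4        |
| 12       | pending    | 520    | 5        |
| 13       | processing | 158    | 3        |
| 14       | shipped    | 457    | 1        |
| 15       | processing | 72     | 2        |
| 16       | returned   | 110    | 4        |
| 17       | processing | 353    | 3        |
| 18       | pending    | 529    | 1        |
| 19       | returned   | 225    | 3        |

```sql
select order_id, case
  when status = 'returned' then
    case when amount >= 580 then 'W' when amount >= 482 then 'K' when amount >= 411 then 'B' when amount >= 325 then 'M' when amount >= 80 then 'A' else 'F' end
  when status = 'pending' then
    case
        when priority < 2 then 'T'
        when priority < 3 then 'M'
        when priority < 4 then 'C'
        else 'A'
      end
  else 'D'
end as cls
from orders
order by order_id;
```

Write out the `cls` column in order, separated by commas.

order_id=10: status='returned' → inner[amount >= 80] → A
order_id=11: status='returned' → inner[ELSE] → F
order_id=12: status='pending' → inner[ELSE] → A
order_id=13: status='processing' → outer ELSE → D
order_id=14: status='shipped' → outer ELSE → D
order_id=15: status='processing' → outer ELSE → D
order_id=16: status='returned' → inner[amount >= 80] → A
order_id=17: status='processing' → outer ELSE → D
order_id=18: status='pending' → inner[priority < 2] → T
order_id=19: status='returned' → inner[amount >= 80] → A

A, F, A, D, D, D, A, D, T, A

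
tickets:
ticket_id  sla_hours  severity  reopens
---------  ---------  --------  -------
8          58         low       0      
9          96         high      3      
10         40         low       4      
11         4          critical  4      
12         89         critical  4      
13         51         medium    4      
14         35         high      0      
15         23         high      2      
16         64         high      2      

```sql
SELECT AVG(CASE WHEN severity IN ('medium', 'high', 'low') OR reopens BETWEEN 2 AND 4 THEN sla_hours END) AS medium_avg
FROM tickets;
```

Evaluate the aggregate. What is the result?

51.1111111111

ticket_id=8: ✓ → 58
ticket_id=9: ✓ → 96
ticket_id=10: ✓ → 40
ticket_id=11: ✓ → 4
ticket_id=12: ✓ → 89
ticket_id=13: ✓ → 51
ticket_id=14: ✓ → 35
ticket_id=15: ✓ → 23
ticket_id=16: ✓ → 64
medium_avg = (58 + 96 + 40 + 4 + 89 + 51 + 35 + 23 + 64) / 9 = 51.1111111111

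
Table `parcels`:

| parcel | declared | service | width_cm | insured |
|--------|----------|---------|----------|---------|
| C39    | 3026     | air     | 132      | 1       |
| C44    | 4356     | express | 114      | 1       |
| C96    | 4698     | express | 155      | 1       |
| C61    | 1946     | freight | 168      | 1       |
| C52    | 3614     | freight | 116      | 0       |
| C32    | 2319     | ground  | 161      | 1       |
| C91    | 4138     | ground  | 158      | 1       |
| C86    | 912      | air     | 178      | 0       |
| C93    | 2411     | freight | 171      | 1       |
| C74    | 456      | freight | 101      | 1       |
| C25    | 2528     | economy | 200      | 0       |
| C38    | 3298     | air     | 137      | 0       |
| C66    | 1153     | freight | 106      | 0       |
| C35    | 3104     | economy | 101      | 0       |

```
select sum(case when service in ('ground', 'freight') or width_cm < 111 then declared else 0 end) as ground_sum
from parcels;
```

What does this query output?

19141

parcel=C39: ✗
parcel=C44: ✗
parcel=C96: ✗
parcel=C61: ✓ → 1946
parcel=C52: ✓ → 3614
parcel=C32: ✓ → 2319
parcel=C91: ✓ → 4138
parcel=C86: ✗
parcel=C93: ✓ → 2411
parcel=C74: ✓ → 456
parcel=C25: ✗
parcel=C38: ✗
parcel=C66: ✓ → 1153
parcel=C35: ✓ → 3104
ground_sum = 1946 + 3614 + 2319 + 4138 + 2411 + 456 + 1153 + 3104 = 19141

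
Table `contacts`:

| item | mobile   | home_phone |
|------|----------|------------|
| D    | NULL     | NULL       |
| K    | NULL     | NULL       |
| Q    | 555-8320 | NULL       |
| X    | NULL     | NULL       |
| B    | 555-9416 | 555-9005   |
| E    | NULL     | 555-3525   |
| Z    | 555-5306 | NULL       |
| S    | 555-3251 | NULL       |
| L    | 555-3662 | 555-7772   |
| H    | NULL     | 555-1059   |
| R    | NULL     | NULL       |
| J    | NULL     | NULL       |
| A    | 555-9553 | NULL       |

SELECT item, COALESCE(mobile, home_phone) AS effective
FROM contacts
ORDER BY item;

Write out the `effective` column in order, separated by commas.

item=A: mobile=555-9553 → 555-9553
item=B: mobile=555-9416 → 555-9416
item=D: mobile=NULL, home_phone=NULL (all NULL) → NULL
item=E: mobile=NULL, home_phone=555-3525 → 555-3525
item=H: mobile=NULL, home_phone=555-1059 → 555-1059
item=J: mobile=NULL, home_phone=NULL (all NULL) → NULL
item=K: mobile=NULL, home_phone=NULL (all NULL) → NULL
item=L: mobile=555-3662 → 555-3662
item=Q: mobile=555-8320 → 555-8320
item=R: mobile=NULL, home_phone=NULL (all NULL) → NULL
item=S: mobile=555-3251 → 555-3251
item=X: mobile=NULL, home_phone=NULL (all NULL) → NULL
item=Z: mobile=555-5306 → 555-5306

555-9553, 555-9416, NULL, 555-3525, 555-1059, NULL, NULL, 555-3662, 555-8320, NULL, 555-3251, NULL, 555-5306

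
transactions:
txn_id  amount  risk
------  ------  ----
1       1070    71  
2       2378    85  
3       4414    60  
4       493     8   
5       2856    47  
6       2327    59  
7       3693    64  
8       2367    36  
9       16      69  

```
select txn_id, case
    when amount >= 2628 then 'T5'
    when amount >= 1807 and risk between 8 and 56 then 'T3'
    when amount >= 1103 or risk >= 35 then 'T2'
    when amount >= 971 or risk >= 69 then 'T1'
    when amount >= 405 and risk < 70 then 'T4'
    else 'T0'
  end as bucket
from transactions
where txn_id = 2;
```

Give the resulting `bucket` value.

txn_id = 2: amount=2378, risk=85.
amount >= 2628 → false
amount >= 1807 and risk between 8 and 56 → false
amount >= 1103 or risk >= 35 → true → T2

T2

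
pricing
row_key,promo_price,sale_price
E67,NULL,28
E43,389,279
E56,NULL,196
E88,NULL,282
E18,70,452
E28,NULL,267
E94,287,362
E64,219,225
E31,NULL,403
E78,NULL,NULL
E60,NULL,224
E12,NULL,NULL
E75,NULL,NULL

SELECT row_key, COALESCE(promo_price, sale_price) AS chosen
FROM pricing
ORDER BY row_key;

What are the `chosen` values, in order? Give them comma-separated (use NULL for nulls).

NULL, 70, 267, 403, 389, 196, 224, 219, 28, NULL, NULL, 282, 287

row_key=E12: promo_price=NULL, sale_price=NULL (all NULL) → NULL
row_key=E18: promo_price=70 → 70
row_key=E28: promo_price=NULL, sale_price=267 → 267
row_key=E31: promo_price=NULL, sale_price=403 → 403
row_key=E43: promo_price=389 → 389
row_key=E56: promo_price=NULL, sale_price=196 → 196
row_key=E60: promo_price=NULL, sale_price=224 → 224
row_key=E64: promo_price=219 → 219
row_key=E67: promo_price=NULL, sale_price=28 → 28
row_key=E75: promo_price=NULL, sale_price=NULL (all NULL) → NULL
row_key=E78: promo_price=NULL, sale_price=NULL (all NULL) → NULL
row_key=E88: promo_price=NULL, sale_price=282 → 282
row_key=E94: promo_price=287 → 287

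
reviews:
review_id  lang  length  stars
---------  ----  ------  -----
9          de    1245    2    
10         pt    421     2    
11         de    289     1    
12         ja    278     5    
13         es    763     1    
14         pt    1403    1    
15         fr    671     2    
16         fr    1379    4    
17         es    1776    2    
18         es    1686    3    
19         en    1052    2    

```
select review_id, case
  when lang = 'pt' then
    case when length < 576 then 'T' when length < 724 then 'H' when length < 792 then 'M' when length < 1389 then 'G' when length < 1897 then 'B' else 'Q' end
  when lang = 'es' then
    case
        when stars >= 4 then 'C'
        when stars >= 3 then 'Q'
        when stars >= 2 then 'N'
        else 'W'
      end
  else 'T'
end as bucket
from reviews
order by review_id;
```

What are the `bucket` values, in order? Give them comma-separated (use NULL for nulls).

T, T, T, T, W, B, T, T, N, Q, T

review_id=9: lang='de' → outer ELSE → T
review_id=10: lang='pt' → inner[length < 576] → T
review_id=11: lang='de' → outer ELSE → T
review_id=12: lang='ja' → outer ELSE → T
review_id=13: lang='es' → inner[ELSE] → W
review_id=14: lang='pt' → inner[length < 1897] → B
review_id=15: lang='fr' → outer ELSE → T
review_id=16: lang='fr' → outer ELSE → T
review_id=17: lang='es' → inner[stars >= 2] → N
review_id=18: lang='es' → inner[stars >= 3] → Q
review_id=19: lang='en' → outer ELSE → T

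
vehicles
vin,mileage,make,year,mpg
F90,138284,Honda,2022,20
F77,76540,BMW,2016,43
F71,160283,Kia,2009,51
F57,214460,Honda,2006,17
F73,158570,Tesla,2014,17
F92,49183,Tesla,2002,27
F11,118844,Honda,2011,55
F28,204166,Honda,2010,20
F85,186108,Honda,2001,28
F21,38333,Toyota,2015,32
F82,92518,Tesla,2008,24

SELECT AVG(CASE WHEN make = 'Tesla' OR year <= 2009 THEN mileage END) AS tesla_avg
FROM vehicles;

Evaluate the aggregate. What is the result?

vin=F90: ✗
vin=F77: ✗
vin=F71: ✓ → 160283
vin=F57: ✓ → 214460
vin=F73: ✓ → 158570
vin=F92: ✓ → 49183
vin=F11: ✗
vin=F28: ✗
vin=F85: ✓ → 186108
vin=F21: ✗
vin=F82: ✓ → 92518
tesla_avg = (160283 + 214460 + 158570 + 49183 + 186108 + 92518) / 6 = 143520.3333333333

143520.3333333333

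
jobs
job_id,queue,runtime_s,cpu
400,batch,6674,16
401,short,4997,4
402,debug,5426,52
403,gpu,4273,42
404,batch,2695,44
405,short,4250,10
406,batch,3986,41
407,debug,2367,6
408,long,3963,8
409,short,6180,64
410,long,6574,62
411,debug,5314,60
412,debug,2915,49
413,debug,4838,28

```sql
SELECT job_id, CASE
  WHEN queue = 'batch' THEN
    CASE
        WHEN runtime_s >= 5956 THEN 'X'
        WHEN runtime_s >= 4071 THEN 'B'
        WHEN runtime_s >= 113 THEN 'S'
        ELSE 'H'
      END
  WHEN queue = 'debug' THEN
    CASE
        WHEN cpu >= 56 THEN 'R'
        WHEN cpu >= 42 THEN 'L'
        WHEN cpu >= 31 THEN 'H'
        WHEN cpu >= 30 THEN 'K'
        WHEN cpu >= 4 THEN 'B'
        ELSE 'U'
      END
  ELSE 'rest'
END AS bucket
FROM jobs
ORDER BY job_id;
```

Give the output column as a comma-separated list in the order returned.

X, rest, L, rest, S, rest, S, B, rest, rest, rest, R, L, B

job_id=400: queue='batch' → inner[runtime_s >= 5956] → X
job_id=401: queue='short' → outer ELSE → rest
job_id=402: queue='debug' → inner[cpu >= 42] → L
job_id=403: queue='gpu' → outer ELSE → rest
job_id=404: queue='batch' → inner[runtime_s >= 113] → S
job_id=405: queue='short' → outer ELSE → rest
job_id=406: queue='batch' → inner[runtime_s >= 113] → S
job_id=407: queue='debug' → inner[cpu >= 4] → B
job_id=408: queue='long' → outer ELSE → rest
job_id=409: queue='short' → outer ELSE → rest
job_id=410: queue='long' → outer ELSE → rest
job_id=411: queue='debug' → inner[cpu >= 56] → R
job_id=412: queue='debug' → inner[cpu >= 42] → L
job_id=413: queue='debug' → inner[cpu >= 4] → B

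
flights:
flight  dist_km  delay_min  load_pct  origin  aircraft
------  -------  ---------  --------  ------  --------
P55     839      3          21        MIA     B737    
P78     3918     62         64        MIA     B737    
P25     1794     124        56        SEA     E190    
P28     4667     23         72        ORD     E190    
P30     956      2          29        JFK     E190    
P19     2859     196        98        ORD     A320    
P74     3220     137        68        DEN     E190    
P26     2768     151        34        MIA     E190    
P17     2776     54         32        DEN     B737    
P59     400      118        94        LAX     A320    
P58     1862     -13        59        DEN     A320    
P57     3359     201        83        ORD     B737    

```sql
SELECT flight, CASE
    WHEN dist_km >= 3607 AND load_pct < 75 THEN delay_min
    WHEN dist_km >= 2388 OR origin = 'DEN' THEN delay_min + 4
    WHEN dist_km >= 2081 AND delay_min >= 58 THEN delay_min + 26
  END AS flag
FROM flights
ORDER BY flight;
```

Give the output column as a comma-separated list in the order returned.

flight=P17: dist_km >= 2388 OR origin = 'DEN' → 58
flight=P19: dist_km >= 2388 OR origin = 'DEN' → 200
flight=P25: (no match → NULL) → NULL
flight=P26: dist_km >= 2388 OR origin = 'DEN' → 155
flight=P28: dist_km >= 3607 AND load_pct < 75 → 23
flight=P30: (no match → NULL) → NULL
flight=P55: (no match → NULL) → NULL
flight=P57: dist_km >= 2388 OR origin = 'DEN' → 205
flight=P58: dist_km >= 2388 OR origin = 'DEN' → -9
flight=P59: (no match → NULL) → NULL
flight=P74: dist_km >= 2388 OR origin = 'DEN' → 141
flight=P78: dist_km >= 3607 AND load_pct < 75 → 62

58, 200, NULL, 155, 23, NULL, NULL, 205, -9, NULL, 141, 62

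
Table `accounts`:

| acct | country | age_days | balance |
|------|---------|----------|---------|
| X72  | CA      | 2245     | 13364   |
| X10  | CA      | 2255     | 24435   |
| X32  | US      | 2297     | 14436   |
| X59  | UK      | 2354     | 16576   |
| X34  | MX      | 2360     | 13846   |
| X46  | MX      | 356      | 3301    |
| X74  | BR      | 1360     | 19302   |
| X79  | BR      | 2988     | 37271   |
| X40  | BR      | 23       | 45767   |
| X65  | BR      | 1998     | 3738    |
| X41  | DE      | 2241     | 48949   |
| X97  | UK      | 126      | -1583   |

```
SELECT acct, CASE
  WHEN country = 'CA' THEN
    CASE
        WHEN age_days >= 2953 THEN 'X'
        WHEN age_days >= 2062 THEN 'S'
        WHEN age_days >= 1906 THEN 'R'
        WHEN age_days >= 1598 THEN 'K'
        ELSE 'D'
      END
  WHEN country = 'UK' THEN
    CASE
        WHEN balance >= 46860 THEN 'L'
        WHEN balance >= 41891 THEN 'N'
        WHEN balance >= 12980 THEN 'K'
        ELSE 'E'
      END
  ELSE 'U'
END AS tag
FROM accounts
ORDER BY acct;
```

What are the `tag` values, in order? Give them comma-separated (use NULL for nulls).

acct=X10: country='CA' → inner[age_days >= 2062] → S
acct=X32: country='US' → outer ELSE → U
acct=X34: country='MX' → outer ELSE → U
acct=X40: country='BR' → outer ELSE → U
acct=X41: country='DE' → outer ELSE → U
acct=X46: country='MX' → outer ELSE → U
acct=X59: country='UK' → inner[balance >= 12980] → K
acct=X65: country='BR' → outer ELSE → U
acct=X72: country='CA' → inner[age_days >= 2062] → S
acct=X74: country='BR' → outer ELSE → U
acct=X79: country='BR' → outer ELSE → U
acct=X97: country='UK' → inner[ELSE] → E

S, U, U, U, U, U, K, U, S, U, U, E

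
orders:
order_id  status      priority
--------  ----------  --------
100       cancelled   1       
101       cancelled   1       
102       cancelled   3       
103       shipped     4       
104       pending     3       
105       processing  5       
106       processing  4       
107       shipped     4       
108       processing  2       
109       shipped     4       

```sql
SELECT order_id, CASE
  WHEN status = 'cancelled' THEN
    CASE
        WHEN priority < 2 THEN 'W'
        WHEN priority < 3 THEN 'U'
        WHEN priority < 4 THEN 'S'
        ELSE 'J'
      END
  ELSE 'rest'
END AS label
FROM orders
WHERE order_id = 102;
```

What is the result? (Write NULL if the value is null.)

order_id = 102: status=cancelled, priority=3.
status='cancelled' → inner[priority < 4] → S

S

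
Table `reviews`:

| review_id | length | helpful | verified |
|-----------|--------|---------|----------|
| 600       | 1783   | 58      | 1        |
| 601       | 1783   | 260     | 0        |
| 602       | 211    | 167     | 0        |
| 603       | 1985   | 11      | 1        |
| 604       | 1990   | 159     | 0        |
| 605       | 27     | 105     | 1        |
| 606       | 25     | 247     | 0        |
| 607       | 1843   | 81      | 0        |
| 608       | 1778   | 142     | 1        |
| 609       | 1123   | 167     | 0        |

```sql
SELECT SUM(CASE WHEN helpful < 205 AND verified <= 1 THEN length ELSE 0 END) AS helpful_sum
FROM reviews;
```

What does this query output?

10740

review_id=600: ✓ → 1783
review_id=601: ✗
review_id=602: ✓ → 211
review_id=603: ✓ → 1985
review_id=604: ✓ → 1990
review_id=605: ✓ → 27
review_id=606: ✗
review_id=607: ✓ → 1843
review_id=608: ✓ → 1778
review_id=609: ✓ → 1123
helpful_sum = 1783 + 211 + 1985 + 1990 + 27 + 1843 + 1778 + 1123 = 10740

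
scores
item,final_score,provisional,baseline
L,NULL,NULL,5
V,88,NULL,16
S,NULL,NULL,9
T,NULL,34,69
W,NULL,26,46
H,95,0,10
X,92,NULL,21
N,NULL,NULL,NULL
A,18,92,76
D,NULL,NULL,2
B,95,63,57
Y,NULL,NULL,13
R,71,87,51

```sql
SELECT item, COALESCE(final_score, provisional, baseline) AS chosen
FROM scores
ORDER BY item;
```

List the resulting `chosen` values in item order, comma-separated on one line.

18, 95, 2, 95, 5, NULL, 71, 9, 34, 88, 26, 92, 13

item=A: final_score=18 → 18
item=B: final_score=95 → 95
item=D: final_score=NULL, provisional=NULL, baseline=2 → 2
item=H: final_score=95 → 95
item=L: final_score=NULL, provisional=NULL, baseline=5 → 5
item=N: final_score=NULL, provisional=NULL, baseline=NULL (all NULL) → NULL
item=R: final_score=71 → 71
item=S: final_score=NULL, provisional=NULL, baseline=9 → 9
item=T: final_score=NULL, provisional=34 → 34
item=V: final_score=88 → 88
item=W: final_score=NULL, provisional=26 → 26
item=X: final_score=92 → 92
item=Y: final_score=NULL, provisional=NULL, baseline=13 → 13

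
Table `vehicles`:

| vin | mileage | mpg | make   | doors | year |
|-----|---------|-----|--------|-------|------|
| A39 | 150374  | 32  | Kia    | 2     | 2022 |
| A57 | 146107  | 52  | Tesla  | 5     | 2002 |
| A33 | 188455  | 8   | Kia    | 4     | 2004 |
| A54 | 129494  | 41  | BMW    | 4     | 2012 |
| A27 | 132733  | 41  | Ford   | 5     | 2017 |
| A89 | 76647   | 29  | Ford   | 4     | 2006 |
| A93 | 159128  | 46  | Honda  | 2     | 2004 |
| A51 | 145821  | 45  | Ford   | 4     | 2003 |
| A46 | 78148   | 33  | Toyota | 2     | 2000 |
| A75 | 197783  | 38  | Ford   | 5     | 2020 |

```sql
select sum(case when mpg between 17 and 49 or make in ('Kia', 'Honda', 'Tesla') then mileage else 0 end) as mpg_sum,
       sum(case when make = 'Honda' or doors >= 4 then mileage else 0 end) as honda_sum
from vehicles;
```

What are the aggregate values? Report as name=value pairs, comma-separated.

[mpg_sum: mpg between 17 and 49 or make in ('Kia', 'Honda', 'Tesla')]
vin=A39: ✓ → 150374
vin=A57: ✓ → 146107
vin=A33: ✓ → 188455
vin=A54: ✓ → 129494
vin=A27: ✓ → 132733
vin=A89: ✓ → 76647
vin=A93: ✓ → 159128
vin=A51: ✓ → 145821
vin=A46: ✓ → 78148
vin=A75: ✓ → 197783
mpg_sum = 150374 + 146107 + 188455 + 129494 + 132733 + 76647 + 159128 + 145821 + 78148 + 197783 = 1404690
—
[honda_sum: make = 'Honda' or doors >= 4]
vin=A39: ✗
vin=A57: ✓ → 146107
vin=A33: ✓ → 188455
vin=A54: ✓ → 129494
vin=A27: ✓ → 132733
vin=A89: ✓ → 76647
vin=A93: ✓ → 159128
vin=A51: ✓ → 145821
vin=A46: ✗
vin=A75: ✓ → 197783
honda_sum = 146107 + 188455 + 129494 + 132733 + 76647 + 159128 + 145821 + 197783 = 1176168

mpg_sum=1404690, honda_sum=1176168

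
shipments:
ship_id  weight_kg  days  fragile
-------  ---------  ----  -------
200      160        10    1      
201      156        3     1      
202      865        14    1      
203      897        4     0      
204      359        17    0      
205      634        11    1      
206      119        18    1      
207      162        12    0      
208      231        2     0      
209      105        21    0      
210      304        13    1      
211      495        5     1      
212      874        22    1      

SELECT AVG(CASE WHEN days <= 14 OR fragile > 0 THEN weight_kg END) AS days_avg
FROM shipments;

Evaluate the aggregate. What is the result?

ship_id=200: ✓ → 160
ship_id=201: ✓ → 156
ship_id=202: ✓ → 865
ship_id=203: ✓ → 897
ship_id=204: ✗
ship_id=205: ✓ → 634
ship_id=206: ✓ → 119
ship_id=207: ✓ → 162
ship_id=208: ✓ → 231
ship_id=209: ✗
ship_id=210: ✓ → 304
ship_id=211: ✓ → 495
ship_id=212: ✓ → 874
days_avg = (160 + 156 + 865 + 897 + 634 + 119 + 162 + 231 + 304 + 495 + 874) / 11 = 445.1818181818

445.1818181818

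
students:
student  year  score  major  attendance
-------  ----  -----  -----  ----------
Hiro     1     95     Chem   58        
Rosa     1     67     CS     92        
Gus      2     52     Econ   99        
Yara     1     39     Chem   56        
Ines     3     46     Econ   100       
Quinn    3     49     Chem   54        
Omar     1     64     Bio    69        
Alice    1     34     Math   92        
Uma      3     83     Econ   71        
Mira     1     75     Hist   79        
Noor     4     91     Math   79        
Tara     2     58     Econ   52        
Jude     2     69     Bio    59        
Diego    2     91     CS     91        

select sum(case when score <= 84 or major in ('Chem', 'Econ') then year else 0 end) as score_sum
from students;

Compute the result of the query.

student=Hiro: ✓ → 1
student=Rosa: ✓ → 1
student=Gus: ✓ → 2
student=Yara: ✓ → 1
student=Ines: ✓ → 3
student=Quinn: ✓ → 3
student=Omar: ✓ → 1
student=Alice: ✓ → 1
student=Uma: ✓ → 3
student=Mira: ✓ → 1
student=Noor: ✗
student=Tara: ✓ → 2
student=Jude: ✓ → 2
student=Diego: ✗
score_sum = 1 + 1 + 2 + 1 + 3 + 3 + 1 + 1 + 3 + 1 + 2 + 2 = 21

21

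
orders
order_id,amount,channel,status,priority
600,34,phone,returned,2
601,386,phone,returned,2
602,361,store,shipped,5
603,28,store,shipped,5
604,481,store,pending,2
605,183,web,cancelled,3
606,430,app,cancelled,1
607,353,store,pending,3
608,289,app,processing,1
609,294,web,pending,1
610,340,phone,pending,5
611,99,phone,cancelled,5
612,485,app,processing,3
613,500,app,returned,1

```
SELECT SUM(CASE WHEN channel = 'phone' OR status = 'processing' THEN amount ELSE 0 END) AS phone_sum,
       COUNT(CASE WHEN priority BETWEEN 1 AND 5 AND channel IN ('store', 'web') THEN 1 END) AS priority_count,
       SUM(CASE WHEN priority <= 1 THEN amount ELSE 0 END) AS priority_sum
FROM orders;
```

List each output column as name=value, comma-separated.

phone_sum=1633, priority_count=6, priority_sum=1513

[phone_sum: channel = 'phone' OR status = 'processing']
order_id=600: ✓ → 34
order_id=601: ✓ → 386
order_id=602: ✗
order_id=603: ✗
order_id=604: ✗
order_id=605: ✗
order_id=606: ✗
order_id=607: ✗
order_id=608: ✓ → 289
order_id=609: ✗
order_id=610: ✓ → 340
order_id=611: ✓ → 99
order_id=612: ✓ → 485
order_id=613: ✗
phone_sum = 34 + 386 + 289 + 340 + 99 + 485 = 1633
—
[priority_count: priority BETWEEN 1 AND 5 AND channel IN ('store', 'web')]
order_id=600: ✗
order_id=601: ✗
order_id=602: ✓ → 1
order_id=603: ✓ → 1
order_id=604: ✓ → 1
order_id=605: ✓ → 1
order_id=606: ✗
order_id=607: ✓ → 1
order_id=608: ✗
order_id=609: ✓ → 1
order_id=610: ✗
order_id=611: ✗
order_id=612: ✗
order_id=613: ✗
priority_count = COUNT(1, 1, 1, 1, 1, 1) = 6
—
[priority_sum: priority <= 1]
order_id=600: ✗
order_id=601: ✗
order_id=602: ✗
order_id=603: ✗
order_id=604: ✗
order_id=605: ✗
order_id=606: ✓ → 430
order_id=607: ✗
order_id=608: ✓ → 289
order_id=609: ✓ → 294
order_id=610: ✗
order_id=611: ✗
order_id=612: ✗
order_id=613: ✓ → 500
priority_sum = 430 + 289 + 294 + 500 = 1513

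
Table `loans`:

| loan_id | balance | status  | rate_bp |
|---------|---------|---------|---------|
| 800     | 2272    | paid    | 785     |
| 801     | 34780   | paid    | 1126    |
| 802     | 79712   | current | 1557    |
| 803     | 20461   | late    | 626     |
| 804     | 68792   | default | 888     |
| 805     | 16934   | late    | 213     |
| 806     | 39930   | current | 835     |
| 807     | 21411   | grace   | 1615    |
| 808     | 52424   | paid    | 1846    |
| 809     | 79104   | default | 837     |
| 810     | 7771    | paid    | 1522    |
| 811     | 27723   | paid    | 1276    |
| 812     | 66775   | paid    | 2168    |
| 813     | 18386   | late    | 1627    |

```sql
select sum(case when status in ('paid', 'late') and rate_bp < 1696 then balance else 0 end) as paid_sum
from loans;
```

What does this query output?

loan_id=800: ✓ → 2272
loan_id=801: ✓ → 34780
loan_id=802: ✗
loan_id=803: ✓ → 20461
loan_id=804: ✗
loan_id=805: ✓ → 16934
loan_id=806: ✗
loan_id=807: ✗
loan_id=808: ✗
loan_id=809: ✗
loan_id=810: ✓ → 7771
loan_id=811: ✓ → 27723
loan_id=812: ✗
loan_id=813: ✓ → 18386
paid_sum = 2272 + 34780 + 20461 + 16934 + 7771 + 27723 + 18386 = 128327

128327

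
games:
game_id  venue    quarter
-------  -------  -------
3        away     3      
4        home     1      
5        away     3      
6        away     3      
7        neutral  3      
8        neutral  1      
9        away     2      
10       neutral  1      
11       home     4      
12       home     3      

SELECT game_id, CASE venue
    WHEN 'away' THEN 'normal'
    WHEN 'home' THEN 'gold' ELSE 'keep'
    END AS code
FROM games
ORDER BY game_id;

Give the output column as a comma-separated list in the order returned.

normal, gold, normal, normal, keep, keep, normal, keep, gold, gold

game_id=3: venue='away' → normal
game_id=4: venue='home' → gold
game_id=5: venue='away' → normal
game_id=6: venue='away' → normal
game_id=7: ELSE → keep
game_id=8: ELSE → keep
game_id=9: venue='away' → normal
game_id=10: ELSE → keep
game_id=11: venue='home' → gold
game_id=12: venue='home' → gold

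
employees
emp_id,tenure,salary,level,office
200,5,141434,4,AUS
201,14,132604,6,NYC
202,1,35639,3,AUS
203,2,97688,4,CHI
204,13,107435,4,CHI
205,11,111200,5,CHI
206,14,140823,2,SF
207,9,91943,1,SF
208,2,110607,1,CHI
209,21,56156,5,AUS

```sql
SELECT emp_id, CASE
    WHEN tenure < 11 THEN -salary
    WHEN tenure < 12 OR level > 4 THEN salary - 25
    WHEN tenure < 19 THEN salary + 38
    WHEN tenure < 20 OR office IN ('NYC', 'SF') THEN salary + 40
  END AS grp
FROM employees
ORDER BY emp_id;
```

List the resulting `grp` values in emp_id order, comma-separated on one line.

-141434, 132579, -35639, -97688, 107473, 111175, 140861, -91943, -110607, 56131

emp_id=200: tenure < 11 → -141434
emp_id=201: tenure < 12 OR level > 4 → 132579
emp_id=202: tenure < 11 → -35639
emp_id=203: tenure < 11 → -97688
emp_id=204: tenure < 19 → 107473
emp_id=205: tenure < 12 OR level > 4 → 111175
emp_id=206: tenure < 19 → 140861
emp_id=207: tenure < 11 → -91943
emp_id=208: tenure < 11 → -110607
emp_id=209: tenure < 12 OR level > 4 → 56131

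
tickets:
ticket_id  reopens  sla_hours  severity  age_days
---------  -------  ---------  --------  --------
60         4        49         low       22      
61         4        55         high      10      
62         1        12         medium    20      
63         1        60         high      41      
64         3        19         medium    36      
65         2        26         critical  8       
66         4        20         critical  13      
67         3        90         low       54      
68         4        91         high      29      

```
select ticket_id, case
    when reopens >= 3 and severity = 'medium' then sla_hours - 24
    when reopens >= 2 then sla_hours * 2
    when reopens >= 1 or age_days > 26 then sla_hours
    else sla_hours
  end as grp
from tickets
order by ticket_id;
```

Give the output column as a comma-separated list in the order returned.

98, 110, 12, 60, -5, 52, 40, 180, 182

ticket_id=60: reopens >= 2 → 98
ticket_id=61: reopens >= 2 → 110
ticket_id=62: reopens >= 1 or age_days > 26 → 12
ticket_id=63: reopens >= 1 or age_days > 26 → 60
ticket_id=64: reopens >= 3 and severity = 'medium' → -5
ticket_id=65: reopens >= 2 → 52
ticket_id=66: reopens >= 2 → 40
ticket_id=67: reopens >= 2 → 180
ticket_id=68: reopens >= 2 → 182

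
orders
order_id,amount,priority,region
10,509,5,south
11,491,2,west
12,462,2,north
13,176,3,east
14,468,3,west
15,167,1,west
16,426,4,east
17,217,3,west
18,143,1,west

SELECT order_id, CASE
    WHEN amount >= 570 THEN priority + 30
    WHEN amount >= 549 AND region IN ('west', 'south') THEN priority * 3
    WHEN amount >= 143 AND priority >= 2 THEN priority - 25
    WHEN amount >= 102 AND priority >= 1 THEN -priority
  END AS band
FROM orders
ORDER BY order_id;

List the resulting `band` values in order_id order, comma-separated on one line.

order_id=10: amount >= 143 AND priority >= 2 → -20
order_id=11: amount >= 143 AND priority >= 2 → -23
order_id=12: amount >= 143 AND priority >= 2 → -23
order_id=13: amount >= 143 AND priority >= 2 → -22
order_id=14: amount >= 143 AND priority >= 2 → -22
order_id=15: amount >= 102 AND priority >= 1 → -1
order_id=16: amount >= 143 AND priority >= 2 → -21
order_id=17: amount >= 143 AND priority >= 2 → -22
order_id=18: amount >= 102 AND priority >= 1 → -1

-20, -23, -23, -22, -22, -1, -21, -22, -1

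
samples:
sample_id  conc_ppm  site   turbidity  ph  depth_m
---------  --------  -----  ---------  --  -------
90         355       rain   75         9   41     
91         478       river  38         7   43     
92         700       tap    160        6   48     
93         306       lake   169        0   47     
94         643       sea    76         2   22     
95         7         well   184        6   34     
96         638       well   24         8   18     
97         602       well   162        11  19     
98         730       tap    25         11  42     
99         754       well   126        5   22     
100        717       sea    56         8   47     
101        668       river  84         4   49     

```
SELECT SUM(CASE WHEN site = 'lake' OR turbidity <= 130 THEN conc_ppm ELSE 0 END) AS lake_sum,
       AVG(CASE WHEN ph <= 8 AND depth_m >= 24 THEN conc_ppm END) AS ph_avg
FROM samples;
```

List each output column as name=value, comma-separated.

lake_sum=5289, ph_avg=479.3333333333

[lake_sum: site = 'lake' OR turbidity <= 130]
sample_id=90: ✓ → 355
sample_id=91: ✓ → 478
sample_id=92: ✗
sample_id=93: ✓ → 306
sample_id=94: ✓ → 643
sample_id=95: ✗
sample_id=96: ✓ → 638
sample_id=97: ✗
sample_id=98: ✓ → 730
sample_id=99: ✓ → 754
sample_id=100: ✓ → 717
sample_id=101: ✓ → 668
lake_sum = 355 + 478 + 306 + 643 + 638 + 730 + 754 + 717 + 668 = 5289
—
[ph_avg: ph <= 8 AND depth_m >= 24]
sample_id=90: ✗
sample_id=91: ✓ → 478
sample_id=92: ✓ → 700
sample_id=93: ✓ → 306
sample_id=94: ✗
sample_id=95: ✓ → 7
sample_id=96: ✗
sample_id=97: ✗
sample_id=98: ✗
sample_id=99: ✗
sample_id=100: ✓ → 717
sample_id=101: ✓ → 668
ph_avg = (478 + 700 + 306 + 7 + 717 + 668) / 6 = 479.3333333333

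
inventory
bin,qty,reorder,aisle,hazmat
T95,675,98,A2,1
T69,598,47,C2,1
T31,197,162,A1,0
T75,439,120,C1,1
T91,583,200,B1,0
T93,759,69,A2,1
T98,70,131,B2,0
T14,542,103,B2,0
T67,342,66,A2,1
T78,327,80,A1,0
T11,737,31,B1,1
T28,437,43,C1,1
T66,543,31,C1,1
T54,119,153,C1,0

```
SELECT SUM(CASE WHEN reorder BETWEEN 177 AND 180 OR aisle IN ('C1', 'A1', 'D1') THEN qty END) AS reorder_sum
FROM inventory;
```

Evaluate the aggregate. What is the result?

2062

bin=T95: ✗
bin=T69: ✗
bin=T31: ✓ → 197
bin=T75: ✓ → 439
bin=T91: ✗
bin=T93: ✗
bin=T98: ✗
bin=T14: ✗
bin=T67: ✗
bin=T78: ✓ → 327
bin=T11: ✗
bin=T28: ✓ → 437
bin=T66: ✓ → 543
bin=T54: ✓ → 119
reorder_sum = 197 + 439 + 327 + 437 + 543 + 119 = 2062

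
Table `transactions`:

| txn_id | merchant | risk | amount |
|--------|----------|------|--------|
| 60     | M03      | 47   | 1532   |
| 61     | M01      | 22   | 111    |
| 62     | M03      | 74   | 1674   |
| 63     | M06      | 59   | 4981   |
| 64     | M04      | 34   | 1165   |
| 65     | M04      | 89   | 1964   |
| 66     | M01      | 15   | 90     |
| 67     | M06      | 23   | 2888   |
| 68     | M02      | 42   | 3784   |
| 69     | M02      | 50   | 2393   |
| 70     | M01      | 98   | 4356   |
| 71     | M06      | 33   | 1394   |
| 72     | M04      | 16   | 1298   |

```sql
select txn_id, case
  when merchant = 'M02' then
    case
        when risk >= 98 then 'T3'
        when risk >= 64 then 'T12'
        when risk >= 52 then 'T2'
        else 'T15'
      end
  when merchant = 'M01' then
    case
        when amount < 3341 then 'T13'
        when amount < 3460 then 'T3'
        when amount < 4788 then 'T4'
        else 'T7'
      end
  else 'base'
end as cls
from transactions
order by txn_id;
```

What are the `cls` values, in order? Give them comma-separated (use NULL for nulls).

txn_id=60: merchant='M03' → outer ELSE → base
txn_id=61: merchant='M01' → inner[amount < 3341] → T13
txn_id=62: merchant='M03' → outer ELSE → base
txn_id=63: merchant='M06' → outer ELSE → base
txn_id=64: merchant='M04' → outer ELSE → base
txn_id=65: merchant='M04' → outer ELSE → base
txn_id=66: merchant='M01' → inner[amount < 3341] → T13
txn_id=67: merchant='M06' → outer ELSE → base
txn_id=68: merchant='M02' → inner[ELSE] → T15
txn_id=69: merchant='M02' → inner[ELSE] → T15
txn_id=70: merchant='M01' → inner[amount < 4788] → T4
txn_id=71: merchant='M06' → outer ELSE → base
txn_id=72: merchant='M04' → outer ELSE → base

base, T13, base, base, base, base, T13, base, T15, T15, T4, base, base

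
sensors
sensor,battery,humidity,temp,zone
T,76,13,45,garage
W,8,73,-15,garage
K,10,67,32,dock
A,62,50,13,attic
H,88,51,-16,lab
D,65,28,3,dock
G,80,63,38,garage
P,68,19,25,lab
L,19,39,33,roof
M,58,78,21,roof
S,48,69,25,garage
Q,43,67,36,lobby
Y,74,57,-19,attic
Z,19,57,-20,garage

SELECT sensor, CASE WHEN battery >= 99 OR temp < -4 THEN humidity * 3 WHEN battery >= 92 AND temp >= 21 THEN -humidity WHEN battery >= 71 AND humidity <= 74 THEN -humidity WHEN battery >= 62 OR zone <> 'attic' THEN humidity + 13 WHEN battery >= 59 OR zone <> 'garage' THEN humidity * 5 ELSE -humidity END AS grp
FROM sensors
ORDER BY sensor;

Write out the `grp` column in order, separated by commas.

63, 41, -63, 153, 80, 52, 91, 32, 80, 82, -13, 219, 171, 171

sensor=A: battery >= 62 OR zone <> 'attic' → 63
sensor=D: battery >= 62 OR zone <> 'attic' → 41
sensor=G: battery >= 71 AND humidity <= 74 → -63
sensor=H: battery >= 99 OR temp < -4 → 153
sensor=K: battery >= 62 OR zone <> 'attic' → 80
sensor=L: battery >= 62 OR zone <> 'attic' → 52
sensor=M: battery >= 62 OR zone <> 'attic' → 91
sensor=P: battery >= 62 OR zone <> 'attic' → 32
sensor=Q: battery >= 62 OR zone <> 'attic' → 80
sensor=S: battery >= 62 OR zone <> 'attic' → 82
sensor=T: battery >= 71 AND humidity <= 74 → -13
sensor=W: battery >= 99 OR temp < -4 → 219
sensor=Y: battery >= 99 OR temp < -4 → 171
sensor=Z: battery >= 99 OR temp < -4 → 171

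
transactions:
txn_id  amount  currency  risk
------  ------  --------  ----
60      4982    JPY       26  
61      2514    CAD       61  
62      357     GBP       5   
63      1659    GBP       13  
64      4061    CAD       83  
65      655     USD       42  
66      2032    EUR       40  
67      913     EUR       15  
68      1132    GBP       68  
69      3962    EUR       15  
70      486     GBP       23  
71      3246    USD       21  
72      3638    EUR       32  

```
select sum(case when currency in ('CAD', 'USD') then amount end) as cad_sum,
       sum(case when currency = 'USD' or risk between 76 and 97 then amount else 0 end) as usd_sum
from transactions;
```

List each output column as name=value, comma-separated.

[cad_sum: currency in ('CAD', 'USD')]
txn_id=60: ✗
txn_id=61: ✓ → 2514
txn_id=62: ✗
txn_id=63: ✗
txn_id=64: ✓ → 4061
txn_id=65: ✓ → 655
txn_id=66: ✗
txn_id=67: ✗
txn_id=68: ✗
txn_id=69: ✗
txn_id=70: ✗
txn_id=71: ✓ → 3246
txn_id=72: ✗
cad_sum = 2514 + 4061 + 655 + 3246 = 10476
—
[usd_sum: currency = 'USD' or risk between 76 and 97]
txn_id=60: ✗
txn_id=61: ✗
txn_id=62: ✗
txn_id=63: ✗
txn_id=64: ✓ → 4061
txn_id=65: ✓ → 655
txn_id=66: ✗
txn_id=67: ✗
txn_id=68: ✗
txn_id=69: ✗
txn_id=70: ✗
txn_id=71: ✓ → 3246
txn_id=72: ✗
usd_sum = 4061 + 655 + 3246 = 7962

cad_sum=10476, usd_sum=7962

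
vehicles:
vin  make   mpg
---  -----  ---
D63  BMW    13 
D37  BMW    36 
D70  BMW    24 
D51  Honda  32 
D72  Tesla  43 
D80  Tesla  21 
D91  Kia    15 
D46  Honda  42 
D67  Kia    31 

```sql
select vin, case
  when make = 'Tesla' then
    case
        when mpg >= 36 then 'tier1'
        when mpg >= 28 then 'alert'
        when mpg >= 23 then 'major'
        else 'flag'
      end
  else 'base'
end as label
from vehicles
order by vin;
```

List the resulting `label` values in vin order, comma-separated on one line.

base, base, base, base, base, base, tier1, flag, base

vin=D37: make='BMW' → outer ELSE → base
vin=D46: make='Honda' → outer ELSE → base
vin=D51: make='Honda' → outer ELSE → base
vin=D63: make='BMW' → outer ELSE → base
vin=D67: make='Kia' → outer ELSE → base
vin=D70: make='BMW' → outer ELSE → base
vin=D72: make='Tesla' → inner[mpg >= 36] → tier1
vin=D80: make='Tesla' → inner[ELSE] → flag
vin=D91: make='Kia' → outer ELSE → base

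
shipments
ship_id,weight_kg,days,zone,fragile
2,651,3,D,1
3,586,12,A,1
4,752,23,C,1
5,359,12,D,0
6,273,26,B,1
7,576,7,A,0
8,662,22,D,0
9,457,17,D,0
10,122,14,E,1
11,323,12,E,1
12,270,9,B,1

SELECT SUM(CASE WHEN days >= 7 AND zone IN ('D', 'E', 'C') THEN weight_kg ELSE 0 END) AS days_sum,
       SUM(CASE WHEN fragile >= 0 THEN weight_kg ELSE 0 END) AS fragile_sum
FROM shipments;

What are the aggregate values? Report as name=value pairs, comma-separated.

days_sum=2675, fragile_sum=5031

[days_sum: days >= 7 AND zone IN ('D', 'E', 'C')]
ship_id=2: ✗
ship_id=3: ✗
ship_id=4: ✓ → 752
ship_id=5: ✓ → 359
ship_id=6: ✗
ship_id=7: ✗
ship_id=8: ✓ → 662
ship_id=9: ✓ → 457
ship_id=10: ✓ → 122
ship_id=11: ✓ → 323
ship_id=12: ✗
days_sum = 752 + 359 + 662 + 457 + 122 + 323 = 2675
—
[fragile_sum: fragile >= 0]
ship_id=2: ✓ → 651
ship_id=3: ✓ → 586
ship_id=4: ✓ → 752
ship_id=5: ✓ → 359
ship_id=6: ✓ → 273
ship_id=7: ✓ → 576
ship_id=8: ✓ → 662
ship_id=9: ✓ → 457
ship_id=10: ✓ → 122
ship_id=11: ✓ → 323
ship_id=12: ✓ → 270
fragile_sum = 651 + 586 + 752 + 359 + 273 + 576 + 662 + 457 + 122 + 323 + 270 = 5031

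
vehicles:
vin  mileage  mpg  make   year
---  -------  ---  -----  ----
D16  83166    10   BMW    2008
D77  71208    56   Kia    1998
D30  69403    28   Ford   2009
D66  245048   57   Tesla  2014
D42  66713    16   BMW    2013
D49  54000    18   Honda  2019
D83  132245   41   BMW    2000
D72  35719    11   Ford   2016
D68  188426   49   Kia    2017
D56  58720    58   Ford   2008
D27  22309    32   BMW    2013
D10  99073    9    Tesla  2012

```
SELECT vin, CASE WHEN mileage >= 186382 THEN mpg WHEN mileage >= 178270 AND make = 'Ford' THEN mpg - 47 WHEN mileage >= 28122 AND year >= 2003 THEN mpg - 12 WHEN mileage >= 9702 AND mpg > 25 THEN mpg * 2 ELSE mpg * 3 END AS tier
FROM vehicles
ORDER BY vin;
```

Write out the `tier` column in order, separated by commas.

-3, -2, 64, 16, 4, 6, 46, 57, 49, -1, 112, 82

vin=D10: mileage >= 28122 AND year >= 2003 → -3
vin=D16: mileage >= 28122 AND year >= 2003 → -2
vin=D27: mileage >= 9702 AND mpg > 25 → 64
vin=D30: mileage >= 28122 AND year >= 2003 → 16
vin=D42: mileage >= 28122 AND year >= 2003 → 4
vin=D49: mileage >= 28122 AND year >= 2003 → 6
vin=D56: mileage >= 28122 AND year >= 2003 → 46
vin=D66: mileage >= 186382 → 57
vin=D68: mileage >= 186382 → 49
vin=D72: mileage >= 28122 AND year >= 2003 → -1
vin=D77: mileage >= 9702 AND mpg > 25 → 112
vin=D83: mileage >= 9702 AND mpg > 25 → 82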